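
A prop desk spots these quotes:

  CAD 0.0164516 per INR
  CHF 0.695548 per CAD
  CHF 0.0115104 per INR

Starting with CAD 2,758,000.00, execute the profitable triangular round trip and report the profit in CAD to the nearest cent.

Profit: CAD 16,274.50

Profitable loop is CAD → INR → CHF → CAD:
CAD 2,758,000.00 ÷ 0.0164516 = INR 167,643,268.74
INR 167,643,268.74 × 0.0115104 = CHF 1,929,641.08
CHF 1,929,641.08 ÷ 0.695548 = CAD 2,774,274.50
Profit = CAD 2,774,274.50 − CAD 2,758,000.00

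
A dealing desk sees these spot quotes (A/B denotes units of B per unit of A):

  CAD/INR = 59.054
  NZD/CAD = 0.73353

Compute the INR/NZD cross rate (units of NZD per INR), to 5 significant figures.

INR/NZD = 0.023085

1 INR ÷ 59.054 = 0.0169337 CAD
0.0169337 CAD ÷ 0.73353 = 0.0230852 NZD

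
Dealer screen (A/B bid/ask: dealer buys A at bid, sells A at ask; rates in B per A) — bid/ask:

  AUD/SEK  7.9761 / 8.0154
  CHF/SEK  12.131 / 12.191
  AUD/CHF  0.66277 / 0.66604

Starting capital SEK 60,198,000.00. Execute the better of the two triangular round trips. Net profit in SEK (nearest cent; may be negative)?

Net profit: SEK 185,225.37

Best loop SEK → AUD → CHF → SEK:
SEK 60,198,000.00 ÷ 8.0154 (buy AUD at ask) = AUD 7,510,292.69
AUD 7,510,292.69 × 0.66277 (sell AUD at bid) = CHF 4,977,596.68
CHF 4,977,596.68 × 12.131 (sell CHF at bid) = SEK 60,383,225.37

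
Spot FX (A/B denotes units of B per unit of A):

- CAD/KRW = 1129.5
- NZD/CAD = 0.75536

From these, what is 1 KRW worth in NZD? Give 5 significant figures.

1 KRW ÷ 1129.5 = 0.000885347 CAD
0.000885347 CAD ÷ 0.75536 = 0.00117209 NZD

KRW/NZD = 0.0011721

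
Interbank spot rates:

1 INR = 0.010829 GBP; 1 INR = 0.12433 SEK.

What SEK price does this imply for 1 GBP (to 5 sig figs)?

1 GBP ÷ 0.010829 = 92.3446 INR
92.3446 INR × 0.12433 = 11.4812 SEK

GBP/SEK = 11.481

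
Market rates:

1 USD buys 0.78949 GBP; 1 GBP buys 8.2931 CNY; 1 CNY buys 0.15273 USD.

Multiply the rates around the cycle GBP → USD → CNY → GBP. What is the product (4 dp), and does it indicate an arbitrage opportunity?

Around GBP → USD → CNY → GBP: 1 ÷ 0.78949 ÷ 0.15273 ÷ 8.2931 = 1.000028
Product ≈ 1 (deviation 0.003%, within rounding noise).

1.0000 (no arbitrage)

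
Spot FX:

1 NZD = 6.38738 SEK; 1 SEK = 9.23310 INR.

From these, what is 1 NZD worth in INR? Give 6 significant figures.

NZD/INR = 58.9753

1 NZD × 6.38738 = 6.38738 SEK
6.38738 SEK × 9.23310 = 58.9753 INR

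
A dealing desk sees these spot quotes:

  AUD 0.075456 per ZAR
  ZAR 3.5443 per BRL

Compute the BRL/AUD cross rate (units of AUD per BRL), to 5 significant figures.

1 BRL × 3.5443 = 3.5443 ZAR
3.5443 ZAR × 0.075456 = 0.267439 AUD

BRL/AUD = 0.26744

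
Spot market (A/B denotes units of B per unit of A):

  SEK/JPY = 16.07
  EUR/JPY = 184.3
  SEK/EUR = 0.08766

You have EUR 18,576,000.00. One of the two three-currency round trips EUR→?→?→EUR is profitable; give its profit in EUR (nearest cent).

Profitable loop is EUR → JPY → SEK → EUR:
EUR 18,576,000.00 × 184.3 = JPY 3,423,556,800
JPY 3,423,556,800 ÷ 16.07 = SEK 213,040,248.91
SEK 213,040,248.91 × 0.08766 = EUR 18,675,108.22
Profit = EUR 18,675,108.22 − EUR 18,576,000.00

Profit: EUR 99,108.22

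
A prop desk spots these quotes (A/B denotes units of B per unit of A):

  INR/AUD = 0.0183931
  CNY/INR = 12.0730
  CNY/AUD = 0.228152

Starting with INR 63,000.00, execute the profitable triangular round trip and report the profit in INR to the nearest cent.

Profitable loop is INR → CNY → AUD → INR:
INR 63,000.00 ÷ 12.0730 = CNY 5,218.26
CNY 5,218.26 × 0.228152 = AUD 1,190.56
AUD 1,190.56 ÷ 0.0183931 = INR 64,728.37
Profit = INR 64,728.37 − INR 63,000.00

Profit: INR 1,728.37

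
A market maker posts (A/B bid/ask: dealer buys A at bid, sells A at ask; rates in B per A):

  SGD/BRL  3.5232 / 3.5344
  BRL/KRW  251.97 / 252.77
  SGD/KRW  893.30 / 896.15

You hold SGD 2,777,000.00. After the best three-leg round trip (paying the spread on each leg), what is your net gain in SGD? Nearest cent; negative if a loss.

Best loop SGD → KRW → BRL → SGD:
SGD 2,777,000.00 × 893.30 (sell SGD at bid) = KRW 2,480,694,100
KRW 2,480,694,100 ÷ 252.77 (buy BRL at ask) = BRL 9,814,036.87
BRL 9,814,036.87 ÷ 3.5344 (buy SGD at ask) = SGD 2,776,719.35

Net result: SGD -280.65 (no profitable arbitrage after spreads)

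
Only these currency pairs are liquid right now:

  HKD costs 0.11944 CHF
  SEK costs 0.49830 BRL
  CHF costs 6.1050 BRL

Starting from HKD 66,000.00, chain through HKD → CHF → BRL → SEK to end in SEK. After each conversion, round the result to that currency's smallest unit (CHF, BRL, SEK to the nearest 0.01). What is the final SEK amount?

HKD 66,000.00 × 0.11944 = CHF 7,883.04
CHF 7,883.04 × 6.1050 = BRL 48,125.96
BRL 48,125.96 ÷ 0.49830 = SEK 96,580.29

SEK 96,580.29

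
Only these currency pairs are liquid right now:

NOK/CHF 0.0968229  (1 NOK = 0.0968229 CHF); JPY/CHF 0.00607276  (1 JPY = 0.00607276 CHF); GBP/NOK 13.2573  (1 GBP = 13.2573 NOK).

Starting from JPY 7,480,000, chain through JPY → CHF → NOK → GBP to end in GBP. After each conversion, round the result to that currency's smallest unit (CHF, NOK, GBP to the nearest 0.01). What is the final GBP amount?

JPY 7,480,000 × 0.00607276 = CHF 45,424.24
CHF 45,424.24 ÷ 0.0968229 = NOK 469,147.69
NOK 469,147.69 ÷ 13.2573 = GBP 35,387.88

GBP 35,387.88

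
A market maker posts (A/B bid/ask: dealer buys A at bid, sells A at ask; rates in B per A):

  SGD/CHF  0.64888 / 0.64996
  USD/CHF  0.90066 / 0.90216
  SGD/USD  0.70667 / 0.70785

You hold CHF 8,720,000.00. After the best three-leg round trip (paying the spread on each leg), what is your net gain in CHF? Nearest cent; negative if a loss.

Best loop CHF → USD → SGD → CHF:
CHF 8,720,000.00 ÷ 0.90216 (buy USD at ask) = USD 9,665,691.23
USD 9,665,691.23 ÷ 0.70785 (buy SGD at ask) = SGD 13,654,999.27
SGD 13,654,999.27 × 0.64888 (sell SGD at bid) = CHF 8,860,455.92

Net profit: CHF 140,455.92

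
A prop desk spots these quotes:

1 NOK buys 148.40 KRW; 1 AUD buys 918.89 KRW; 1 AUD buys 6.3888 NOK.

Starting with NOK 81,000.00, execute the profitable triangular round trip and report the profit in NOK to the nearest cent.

Profit: NOK 2,574.67

Profitable loop is NOK → KRW → AUD → NOK:
NOK 81,000.00 × 148.40 = KRW 12,020,400
KRW 12,020,400 ÷ 918.89 = AUD 13,081.44
AUD 13,081.44 × 6.3888 = NOK 83,574.67
Profit = NOK 83,574.67 − NOK 81,000.00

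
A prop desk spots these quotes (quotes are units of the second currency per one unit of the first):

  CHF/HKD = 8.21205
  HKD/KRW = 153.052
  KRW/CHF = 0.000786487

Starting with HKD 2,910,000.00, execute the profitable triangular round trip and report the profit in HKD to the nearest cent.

Profitable loop is HKD → CHF → KRW → HKD:
HKD 2,910,000.00 ÷ 8.21205 = CHF 354,357.32
CHF 354,357.32 ÷ 0.000786487 = KRW 450,557,118
KRW 450,557,118 ÷ 153.052 = HKD 2,943,817.25
Profit = HKD 2,943,817.25 − HKD 2,910,000.00

Profit: HKD 33,817.25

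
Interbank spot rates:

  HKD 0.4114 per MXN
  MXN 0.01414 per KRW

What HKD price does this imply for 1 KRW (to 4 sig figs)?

KRW/HKD = 0.005817

1 KRW × 0.01414 = 0.01414 MXN
0.01414 MXN × 0.4114 = 0.0058172 HKD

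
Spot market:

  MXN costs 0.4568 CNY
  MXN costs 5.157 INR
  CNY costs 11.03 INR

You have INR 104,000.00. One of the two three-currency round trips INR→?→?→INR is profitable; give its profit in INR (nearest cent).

Profit: INR 2,445.88

Profitable loop is INR → CNY → MXN → INR:
INR 104,000.00 ÷ 11.03 = CNY 9,428.83
CNY 9,428.83 ÷ 0.4568 = MXN 20,641.05
MXN 20,641.05 × 5.157 = INR 106,445.88
Profit = INR 106,445.88 − INR 104,000.00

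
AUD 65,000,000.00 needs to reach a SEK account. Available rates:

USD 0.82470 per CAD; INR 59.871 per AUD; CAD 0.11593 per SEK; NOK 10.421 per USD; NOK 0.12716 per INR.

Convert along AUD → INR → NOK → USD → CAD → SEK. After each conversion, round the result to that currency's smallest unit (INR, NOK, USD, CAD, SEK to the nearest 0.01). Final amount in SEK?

AUD 65,000,000.00 × 59.871 = INR 3,891,615,000.00
INR 3,891,615,000.00 × 0.12716 = NOK 494,857,763.40
NOK 494,857,763.40 ÷ 10.421 = USD 47,486,590.86
USD 47,486,590.86 ÷ 0.82470 = CAD 57,580,442.42
CAD 57,580,442.42 ÷ 0.11593 = SEK 496,682,846.72

SEK 496,682,846.72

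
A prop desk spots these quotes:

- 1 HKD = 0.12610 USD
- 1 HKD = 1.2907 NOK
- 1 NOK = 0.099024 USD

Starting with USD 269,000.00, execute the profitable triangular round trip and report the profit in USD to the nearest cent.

Profit: USD 3,648.41

Profitable loop is USD → HKD → NOK → USD:
USD 269,000.00 ÷ 0.12610 = HKD 2,133,227.60
HKD 2,133,227.60 × 1.2907 = NOK 2,753,356.86
NOK 2,753,356.86 × 0.099024 = USD 272,648.41
Profit = USD 272,648.41 − USD 269,000.00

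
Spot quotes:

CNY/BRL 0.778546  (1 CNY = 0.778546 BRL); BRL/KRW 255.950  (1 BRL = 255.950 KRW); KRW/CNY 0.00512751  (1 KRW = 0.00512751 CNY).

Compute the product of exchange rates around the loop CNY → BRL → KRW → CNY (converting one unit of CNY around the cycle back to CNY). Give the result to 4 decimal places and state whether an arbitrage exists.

1.0218 (arbitrage exists)

Around CNY → BRL → KRW → CNY: 1 × 0.778546 × 255.950 × 0.00512751 = 1.021753
Product > 1; profitable direction is CNY → BRL → KRW → CNY.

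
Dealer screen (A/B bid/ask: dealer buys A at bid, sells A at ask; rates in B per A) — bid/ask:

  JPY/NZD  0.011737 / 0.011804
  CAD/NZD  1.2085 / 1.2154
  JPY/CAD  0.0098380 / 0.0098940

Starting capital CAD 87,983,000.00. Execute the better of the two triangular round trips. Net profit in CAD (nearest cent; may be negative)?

Net profit: CAD 635,223.25

Best loop CAD → NZD → JPY → CAD:
CAD 87,983,000.00 × 1.2085 (sell CAD at bid) = NZD 106,327,455.50
NZD 106,327,455.50 ÷ 0.011804 (buy JPY at ask) = JPY 9,007,747,840
JPY 9,007,747,840 × 0.0098380 (sell JPY at bid) = CAD 88,618,223.25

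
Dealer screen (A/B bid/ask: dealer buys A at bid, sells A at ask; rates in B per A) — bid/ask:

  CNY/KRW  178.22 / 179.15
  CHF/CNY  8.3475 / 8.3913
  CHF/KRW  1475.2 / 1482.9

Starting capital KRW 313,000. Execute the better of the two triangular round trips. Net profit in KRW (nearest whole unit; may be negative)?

Best loop KRW → CHF → CNY → KRW:
KRW 313,000 ÷ 1482.9 (buy CHF at ask) = CHF 211.07
CHF 211.07 × 8.3475 (sell CHF at bid) = CNY 1,761.93
CNY 1,761.93 × 178.22 (sell CNY at bid) = KRW 314,011

Net profit: KRW 1,011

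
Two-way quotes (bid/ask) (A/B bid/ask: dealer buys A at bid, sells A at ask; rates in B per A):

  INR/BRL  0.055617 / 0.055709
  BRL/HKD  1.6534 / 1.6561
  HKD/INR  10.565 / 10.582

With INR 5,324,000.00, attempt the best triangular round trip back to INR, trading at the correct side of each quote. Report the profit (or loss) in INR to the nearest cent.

Net profit: INR 129,287.19

Best loop INR → HKD → BRL → INR:
INR 5,324,000.00 ÷ 10.582 (buy HKD at ask) = HKD 503,118.50
HKD 503,118.50 ÷ 1.6561 (buy BRL at ask) = BRL 303,797.18
BRL 303,797.18 ÷ 0.055709 (buy INR at ask) = INR 5,453,287.19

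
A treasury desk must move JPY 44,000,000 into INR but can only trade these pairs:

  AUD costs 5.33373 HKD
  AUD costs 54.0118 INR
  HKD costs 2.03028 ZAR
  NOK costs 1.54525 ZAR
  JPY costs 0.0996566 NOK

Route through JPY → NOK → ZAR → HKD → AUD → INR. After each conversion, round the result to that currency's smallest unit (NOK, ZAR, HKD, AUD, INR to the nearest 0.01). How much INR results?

JPY 44,000,000 × 0.0996566 = NOK 4,384,890.40
NOK 4,384,890.40 × 1.54525 = ZAR 6,775,751.89
ZAR 6,775,751.89 ÷ 2.03028 = HKD 3,337,348.49
HKD 3,337,348.49 ÷ 5.33373 = AUD 625,706.30
AUD 625,706.30 × 54.0118 = INR 33,795,523.53

INR 33,795,523.53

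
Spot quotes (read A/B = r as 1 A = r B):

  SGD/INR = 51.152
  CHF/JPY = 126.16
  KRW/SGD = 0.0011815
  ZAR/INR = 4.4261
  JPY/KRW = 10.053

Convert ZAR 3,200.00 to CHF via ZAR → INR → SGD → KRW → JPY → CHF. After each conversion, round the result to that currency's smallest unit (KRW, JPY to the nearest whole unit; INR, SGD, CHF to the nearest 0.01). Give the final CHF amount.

ZAR 3,200.00 × 4.4261 = INR 14,163.52
INR 14,163.52 ÷ 51.152 = SGD 276.89
SGD 276.89 ÷ 0.0011815 = KRW 234,355
KRW 234,355 ÷ 10.053 = JPY 23,312
JPY 23,312 ÷ 126.16 = CHF 184.78

CHF 184.78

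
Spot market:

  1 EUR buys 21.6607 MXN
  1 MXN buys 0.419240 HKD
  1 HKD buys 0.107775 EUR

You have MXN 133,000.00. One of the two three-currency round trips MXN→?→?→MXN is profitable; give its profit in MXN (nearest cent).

Profit: MXN 2,893.41

Profitable loop is MXN → EUR → HKD → MXN:
MXN 133,000.00 ÷ 21.6607 = EUR 6,140.15
EUR 6,140.15 ÷ 0.107775 = HKD 56,971.95
HKD 56,971.95 ÷ 0.419240 = MXN 135,893.41
Profit = MXN 135,893.41 − MXN 133,000.00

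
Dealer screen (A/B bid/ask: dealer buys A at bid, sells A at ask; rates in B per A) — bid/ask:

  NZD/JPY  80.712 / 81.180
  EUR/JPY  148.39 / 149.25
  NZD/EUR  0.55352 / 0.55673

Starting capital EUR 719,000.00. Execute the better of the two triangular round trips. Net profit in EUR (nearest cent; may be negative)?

Best loop EUR → JPY → NZD → EUR:
EUR 719,000.00 × 148.39 (sell EUR at bid) = JPY 106,692,410
JPY 106,692,410 ÷ 81.180 (buy NZD at ask) = NZD 1,314,269.65
NZD 1,314,269.65 × 0.55352 (sell NZD at bid) = EUR 727,474.54

Net profit: EUR 8,474.54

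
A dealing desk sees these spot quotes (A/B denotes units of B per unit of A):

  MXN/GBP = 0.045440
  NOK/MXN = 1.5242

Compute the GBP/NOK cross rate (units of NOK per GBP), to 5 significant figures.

1 GBP ÷ 0.045440 = 22.007 MXN
22.007 MXN ÷ 1.5242 = 14.4384 NOK

GBP/NOK = 14.438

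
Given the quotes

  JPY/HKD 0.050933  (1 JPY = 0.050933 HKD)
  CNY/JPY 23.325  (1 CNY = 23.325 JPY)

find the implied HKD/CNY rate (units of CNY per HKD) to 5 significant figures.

1 HKD ÷ 0.050933 = 19.6336 JPY
19.6336 JPY ÷ 23.325 = 0.841742 CNY

HKD/CNY = 0.84174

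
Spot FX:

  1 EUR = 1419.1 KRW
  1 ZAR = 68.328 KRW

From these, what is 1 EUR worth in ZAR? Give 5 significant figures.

1 EUR × 1419.1 = 1419.1 KRW
1419.1 KRW ÷ 68.328 = 20.7689 ZAR

EUR/ZAR = 20.769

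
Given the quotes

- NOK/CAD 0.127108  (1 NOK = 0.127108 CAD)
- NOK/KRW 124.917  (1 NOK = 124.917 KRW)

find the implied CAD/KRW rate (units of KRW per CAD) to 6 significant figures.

1 CAD ÷ 0.127108 = 7.86733 NOK
7.86733 NOK × 124.917 = 982.763 KRW

CAD/KRW = 982.763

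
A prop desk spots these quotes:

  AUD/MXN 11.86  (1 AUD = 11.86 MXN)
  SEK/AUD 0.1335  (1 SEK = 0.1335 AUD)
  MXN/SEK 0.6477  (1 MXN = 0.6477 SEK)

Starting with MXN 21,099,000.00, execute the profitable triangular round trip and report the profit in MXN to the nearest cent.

Profitable loop is MXN → SEK → AUD → MXN:
MXN 21,099,000.00 × 0.6477 = SEK 13,665,822.30
SEK 13,665,822.30 × 0.1335 = AUD 1,824,387.28
AUD 1,824,387.28 × 11.86 = MXN 21,637,233.11
Profit = MXN 21,637,233.11 − MXN 21,099,000.00

Profit: MXN 538,233.11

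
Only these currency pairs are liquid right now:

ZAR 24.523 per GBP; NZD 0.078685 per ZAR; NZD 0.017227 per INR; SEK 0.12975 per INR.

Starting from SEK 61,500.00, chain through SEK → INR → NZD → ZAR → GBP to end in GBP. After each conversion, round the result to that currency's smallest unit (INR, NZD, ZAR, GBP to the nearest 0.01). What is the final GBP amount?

GBP 4,231.67

SEK 61,500.00 ÷ 0.12975 = INR 473,988.44
INR 473,988.44 × 0.017227 = NZD 8,165.40
NZD 8,165.40 ÷ 0.078685 = ZAR 103,773.27
ZAR 103,773.27 ÷ 24.523 = GBP 4,231.67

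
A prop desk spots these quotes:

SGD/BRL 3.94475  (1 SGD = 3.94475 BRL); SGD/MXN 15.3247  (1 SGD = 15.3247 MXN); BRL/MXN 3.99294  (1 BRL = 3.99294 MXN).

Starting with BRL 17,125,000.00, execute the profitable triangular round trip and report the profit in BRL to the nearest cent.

Profit: BRL 476,548.15

Profitable loop is BRL → MXN → SGD → BRL:
BRL 17,125,000.00 × 3.99294 = MXN 68,379,097.50
MXN 68,379,097.50 ÷ 15.3247 = SGD 4,462,018.67
SGD 4,462,018.67 × 3.94475 = BRL 17,601,548.15
Profit = BRL 17,601,548.15 − BRL 17,125,000.00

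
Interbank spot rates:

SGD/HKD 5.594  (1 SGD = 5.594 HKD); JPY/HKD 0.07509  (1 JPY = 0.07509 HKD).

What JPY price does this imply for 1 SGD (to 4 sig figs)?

1 SGD × 5.594 = 5.594 HKD
5.594 HKD ÷ 0.07509 = 74.4973 JPY

SGD/JPY = 74.50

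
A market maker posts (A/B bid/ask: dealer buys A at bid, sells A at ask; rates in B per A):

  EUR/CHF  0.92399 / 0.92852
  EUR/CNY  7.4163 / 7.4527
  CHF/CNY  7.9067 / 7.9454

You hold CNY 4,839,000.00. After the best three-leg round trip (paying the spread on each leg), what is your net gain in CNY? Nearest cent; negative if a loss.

Net profit: CNY 25,473.96

Best loop CNY → CHF → EUR → CNY:
CNY 4,839,000.00 ÷ 7.9454 (buy CHF at ask) = CHF 609,031.64
CHF 609,031.64 ÷ 0.92852 (buy EUR at ask) = EUR 655,916.56
EUR 655,916.56 × 7.4163 (sell EUR at bid) = CNY 4,864,473.96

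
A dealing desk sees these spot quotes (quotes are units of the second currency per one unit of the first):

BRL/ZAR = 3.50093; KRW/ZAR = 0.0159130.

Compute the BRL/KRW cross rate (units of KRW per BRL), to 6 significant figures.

1 BRL × 3.50093 = 3.50093 ZAR
3.50093 ZAR ÷ 0.0159130 = 220.004 KRW

BRL/KRW = 220.004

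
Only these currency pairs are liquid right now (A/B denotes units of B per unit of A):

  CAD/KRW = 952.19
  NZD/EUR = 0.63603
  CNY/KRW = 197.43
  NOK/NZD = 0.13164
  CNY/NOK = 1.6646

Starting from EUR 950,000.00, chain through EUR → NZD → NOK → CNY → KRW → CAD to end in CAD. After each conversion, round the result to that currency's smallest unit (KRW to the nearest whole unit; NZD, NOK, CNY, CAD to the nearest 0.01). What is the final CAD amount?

EUR 950,000.00 ÷ 0.63603 = NZD 1,493,640.24
NZD 1,493,640.24 ÷ 0.13164 = NOK 11,346,401.09
NOK 11,346,401.09 ÷ 1.6646 = CNY 6,816,292.86
CNY 6,816,292.86 × 197.43 = KRW 1,345,740,699
KRW 1,345,740,699 ÷ 952.19 = CAD 1,413,311.10

CAD 1,413,311.10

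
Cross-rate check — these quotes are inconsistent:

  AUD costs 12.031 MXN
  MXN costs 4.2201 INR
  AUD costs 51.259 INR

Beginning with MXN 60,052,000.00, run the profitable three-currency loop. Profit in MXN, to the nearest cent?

Profit: MXN 575,985.26

Profitable loop is MXN → AUD → INR → MXN:
MXN 60,052,000.00 ÷ 12.031 = AUD 4,991,438.78
AUD 4,991,438.78 × 51.259 = INR 255,856,160.59
INR 255,856,160.59 ÷ 4.2201 = MXN 60,627,985.26
Profit = MXN 60,627,985.26 − MXN 60,052,000.00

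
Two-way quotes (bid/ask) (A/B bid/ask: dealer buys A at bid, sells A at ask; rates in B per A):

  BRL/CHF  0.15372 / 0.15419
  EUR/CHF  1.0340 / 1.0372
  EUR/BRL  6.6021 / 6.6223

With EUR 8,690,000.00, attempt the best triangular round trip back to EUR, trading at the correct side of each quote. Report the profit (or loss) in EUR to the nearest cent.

Net profit: EUR 109,849.72

Best loop EUR → CHF → BRL → EUR:
EUR 8,690,000.00 × 1.0340 (sell EUR at bid) = CHF 8,985,460.00
CHF 8,985,460.00 ÷ 0.15419 (buy BRL at ask) = BRL 58,275,244.83
BRL 58,275,244.83 ÷ 6.6223 (buy EUR at ask) = EUR 8,799,849.72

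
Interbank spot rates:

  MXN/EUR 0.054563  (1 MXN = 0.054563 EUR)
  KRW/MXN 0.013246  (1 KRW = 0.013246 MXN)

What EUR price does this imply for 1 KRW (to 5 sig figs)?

1 KRW × 0.013246 = 0.013246 MXN
0.013246 MXN × 0.054563 = 0.000722741 EUR

KRW/EUR = 0.00072274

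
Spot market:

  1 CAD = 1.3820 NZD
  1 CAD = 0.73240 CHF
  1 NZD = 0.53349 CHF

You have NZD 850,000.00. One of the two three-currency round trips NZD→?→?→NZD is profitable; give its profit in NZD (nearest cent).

Profit: NZD 5,667.26

Profitable loop is NZD → CHF → CAD → NZD:
NZD 850,000.00 × 0.53349 = CHF 453,466.50
CHF 453,466.50 ÷ 0.73240 = CAD 619,151.42
CAD 619,151.42 × 1.3820 = NZD 855,667.26
Profit = NZD 855,667.26 − NZD 850,000.00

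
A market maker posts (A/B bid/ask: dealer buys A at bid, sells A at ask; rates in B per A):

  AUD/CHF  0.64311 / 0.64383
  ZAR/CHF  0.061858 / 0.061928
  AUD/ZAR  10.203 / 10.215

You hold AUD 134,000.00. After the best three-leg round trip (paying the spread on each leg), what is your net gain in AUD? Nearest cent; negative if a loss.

Net profit: AUD 2,227.45

Best loop AUD → CHF → ZAR → AUD:
AUD 134,000.00 × 0.64311 (sell AUD at bid) = CHF 86,176.74
CHF 86,176.74 ÷ 0.061928 (buy ZAR at ask) = ZAR 1,391,563.43
ZAR 1,391,563.43 ÷ 10.215 (buy AUD at ask) = AUD 136,227.45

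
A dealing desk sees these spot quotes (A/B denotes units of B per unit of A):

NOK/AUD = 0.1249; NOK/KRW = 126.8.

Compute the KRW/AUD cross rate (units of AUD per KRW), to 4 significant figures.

KRW/AUD = 0.0009850

1 KRW ÷ 126.8 = 0.00788644 NOK
0.00788644 NOK × 0.1249 = 0.000985016 AUD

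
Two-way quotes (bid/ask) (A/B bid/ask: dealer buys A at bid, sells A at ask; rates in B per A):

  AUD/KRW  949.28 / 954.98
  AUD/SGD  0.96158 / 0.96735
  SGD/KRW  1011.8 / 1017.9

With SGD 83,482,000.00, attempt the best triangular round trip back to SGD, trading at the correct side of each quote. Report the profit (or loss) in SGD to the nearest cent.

Net profit: SGD 1,568,851.43

Best loop SGD → KRW → AUD → SGD:
SGD 83,482,000.00 × 1011.8 (sell SGD at bid) = KRW 84,467,087,600
KRW 84,467,087,600 ÷ 954.98 (buy AUD at ask) = AUD 88,449,064.48
AUD 88,449,064.48 × 0.96158 (sell AUD at bid) = SGD 85,050,851.43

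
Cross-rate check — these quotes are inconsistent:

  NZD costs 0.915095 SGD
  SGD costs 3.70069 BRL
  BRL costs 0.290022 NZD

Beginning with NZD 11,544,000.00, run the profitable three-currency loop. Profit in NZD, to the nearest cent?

Profitable loop is NZD → BRL → SGD → NZD:
NZD 11,544,000.00 ÷ 0.290022 = BRL 39,803,876.95
BRL 39,803,876.95 ÷ 3.70069 = SGD 10,755,798.77
SGD 10,755,798.77 ÷ 0.915095 = NZD 11,753,751.00
Profit = NZD 11,753,751.00 − NZD 11,544,000.00

Profit: NZD 209,751.00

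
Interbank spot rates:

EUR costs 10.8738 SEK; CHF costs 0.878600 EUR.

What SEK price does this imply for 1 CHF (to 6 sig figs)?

1 CHF × 0.878600 = 0.8786 EUR
0.8786 EUR × 10.8738 = 9.55372 SEK

CHF/SEK = 9.55372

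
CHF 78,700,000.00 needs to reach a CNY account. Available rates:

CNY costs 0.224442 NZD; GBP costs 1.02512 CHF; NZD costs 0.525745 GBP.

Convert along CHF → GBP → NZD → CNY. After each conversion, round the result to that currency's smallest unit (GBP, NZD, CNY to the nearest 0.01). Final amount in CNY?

CHF 78,700,000.00 ÷ 1.02512 = GBP 76,771,499.92
GBP 76,771,499.92 ÷ 0.525745 = NZD 146,024,213.11
NZD 146,024,213.11 ÷ 0.224442 = CNY 650,610,015.55

CNY 650,610,015.55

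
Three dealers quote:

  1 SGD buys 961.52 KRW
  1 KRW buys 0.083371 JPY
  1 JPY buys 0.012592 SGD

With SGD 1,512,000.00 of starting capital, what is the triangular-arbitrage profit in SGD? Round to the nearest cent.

Profit: SGD 14,229.48

Profitable loop is SGD → KRW → JPY → SGD:
SGD 1,512,000.00 × 961.52 = KRW 1,453,818,240
KRW 1,453,818,240 × 0.083371 = JPY 121,206,280
JPY 121,206,280 × 0.012592 = SGD 1,526,229.48
Profit = SGD 1,526,229.48 − SGD 1,512,000.00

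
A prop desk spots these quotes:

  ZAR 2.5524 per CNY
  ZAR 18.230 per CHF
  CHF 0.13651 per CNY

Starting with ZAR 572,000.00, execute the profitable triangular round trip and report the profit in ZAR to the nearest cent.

Profitable loop is ZAR → CHF → CNY → ZAR:
ZAR 572,000.00 ÷ 18.230 = CHF 31,376.85
CHF 31,376.85 ÷ 0.13651 = CNY 229,850.20
CNY 229,850.20 × 2.5524 = ZAR 586,669.66
Profit = ZAR 586,669.66 − ZAR 572,000.00

Profit: ZAR 14,669.66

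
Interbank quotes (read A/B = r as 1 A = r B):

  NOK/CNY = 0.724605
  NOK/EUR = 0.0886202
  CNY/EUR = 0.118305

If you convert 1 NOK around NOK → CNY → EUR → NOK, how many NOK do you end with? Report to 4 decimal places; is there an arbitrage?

0.9673 (arbitrage exists)

Around NOK → CNY → EUR → NOK: 1 × 0.724605 × 0.118305 ÷ 0.0886202 = 0.967323
Product < 1; profitable direction is NOK → EUR → CNY → NOK.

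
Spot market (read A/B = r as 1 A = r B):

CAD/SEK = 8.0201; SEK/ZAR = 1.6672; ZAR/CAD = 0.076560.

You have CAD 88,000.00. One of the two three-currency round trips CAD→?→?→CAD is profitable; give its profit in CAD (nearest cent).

Profitable loop is CAD → SEK → ZAR → CAD:
CAD 88,000.00 × 8.0201 = SEK 705,768.80
SEK 705,768.80 × 1.6672 = ZAR 1,176,657.74
ZAR 1,176,657.74 × 0.076560 = CAD 90,084.92
Profit = CAD 90,084.92 − CAD 88,000.00

Profit: CAD 2,084.92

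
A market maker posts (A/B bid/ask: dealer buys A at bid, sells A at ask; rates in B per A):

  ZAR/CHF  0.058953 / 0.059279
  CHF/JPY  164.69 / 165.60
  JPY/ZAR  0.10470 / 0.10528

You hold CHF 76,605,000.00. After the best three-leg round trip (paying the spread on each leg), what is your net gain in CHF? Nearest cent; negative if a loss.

Best loop CHF → JPY → ZAR → CHF:
CHF 76,605,000.00 × 164.69 (sell CHF at bid) = JPY 12,616,077,450
JPY 12,616,077,450 × 0.10470 (sell JPY at bid) = ZAR 1,320,903,309.02
ZAR 1,320,903,309.02 × 0.058953 (sell ZAR at bid) = CHF 77,871,212.78

Net profit: CHF 1,266,212.78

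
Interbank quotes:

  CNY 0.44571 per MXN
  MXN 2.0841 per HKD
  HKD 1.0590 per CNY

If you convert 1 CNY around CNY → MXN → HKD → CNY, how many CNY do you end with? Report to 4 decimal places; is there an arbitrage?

1.0166 (arbitrage exists)

Around CNY → MXN → HKD → CNY: 1 ÷ 0.44571 ÷ 2.0841 ÷ 1.0590 = 1.016560
Product > 1; profitable direction is CNY → MXN → HKD → CNY.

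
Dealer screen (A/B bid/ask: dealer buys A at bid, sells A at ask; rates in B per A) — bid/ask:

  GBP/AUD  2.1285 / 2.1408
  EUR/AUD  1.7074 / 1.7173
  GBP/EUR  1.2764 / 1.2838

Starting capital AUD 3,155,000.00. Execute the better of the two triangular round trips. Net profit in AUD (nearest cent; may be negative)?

Best loop AUD → GBP → EUR → AUD:
AUD 3,155,000.00 ÷ 2.1408 (buy GBP at ask) = GBP 1,473,748.13
GBP 1,473,748.13 × 1.2764 (sell GBP at bid) = EUR 1,881,092.12
EUR 1,881,092.12 × 1.7074 (sell EUR at bid) = AUD 3,211,776.68

Net profit: AUD 56,776.68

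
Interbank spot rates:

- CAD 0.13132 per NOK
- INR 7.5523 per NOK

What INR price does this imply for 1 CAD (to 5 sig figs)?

CAD/INR = 57.511

1 CAD ÷ 0.13132 = 7.61499 NOK
7.61499 NOK × 7.5523 = 57.5107 INR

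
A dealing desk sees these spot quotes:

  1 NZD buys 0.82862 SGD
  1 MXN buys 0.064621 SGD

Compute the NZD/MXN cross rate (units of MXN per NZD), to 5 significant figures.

1 NZD × 0.82862 = 0.82862 SGD
0.82862 SGD ÷ 0.064621 = 12.8228 MXN

NZD/MXN = 12.823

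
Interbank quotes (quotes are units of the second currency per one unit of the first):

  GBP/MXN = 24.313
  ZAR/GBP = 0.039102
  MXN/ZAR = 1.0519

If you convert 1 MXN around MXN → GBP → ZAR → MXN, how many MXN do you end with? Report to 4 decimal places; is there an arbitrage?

1.0000 (no arbitrage)

Around MXN → GBP → ZAR → MXN: 1 ÷ 24.313 ÷ 0.039102 ÷ 1.0519 = 0.999972
Product ≈ 1 (deviation 0.003%, within rounding noise).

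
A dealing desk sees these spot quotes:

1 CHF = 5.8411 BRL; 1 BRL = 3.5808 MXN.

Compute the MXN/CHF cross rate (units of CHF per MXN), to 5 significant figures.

1 MXN ÷ 3.5808 = 0.279267 BRL
0.279267 BRL ÷ 5.8411 = 0.0478107 CHF

MXN/CHF = 0.047811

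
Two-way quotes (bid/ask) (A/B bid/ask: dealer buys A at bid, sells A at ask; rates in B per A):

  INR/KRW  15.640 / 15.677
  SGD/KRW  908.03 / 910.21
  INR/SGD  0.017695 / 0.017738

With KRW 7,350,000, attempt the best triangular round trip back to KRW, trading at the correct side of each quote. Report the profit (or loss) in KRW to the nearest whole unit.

Best loop KRW → INR → SGD → KRW:
KRW 7,350,000 ÷ 15.677 (buy INR at ask) = INR 468,839.70
INR 468,839.70 × 0.017695 (sell INR at bid) = SGD 8,296.12
SGD 8,296.12 × 908.03 (sell SGD at bid) = KRW 7,533,124

Net profit: KRW 183,124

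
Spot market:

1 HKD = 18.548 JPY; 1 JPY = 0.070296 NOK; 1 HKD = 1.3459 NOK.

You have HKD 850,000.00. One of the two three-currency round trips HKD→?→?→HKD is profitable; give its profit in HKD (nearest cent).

Profit: HKD 27,412.91

Profitable loop is HKD → NOK → JPY → HKD:
HKD 850,000.00 × 1.3459 = NOK 1,144,015.00
NOK 1,144,015.00 ÷ 0.070296 = JPY 16,274,255
JPY 16,274,255 ÷ 18.548 = HKD 877,412.91
Profit = HKD 877,412.91 − HKD 850,000.00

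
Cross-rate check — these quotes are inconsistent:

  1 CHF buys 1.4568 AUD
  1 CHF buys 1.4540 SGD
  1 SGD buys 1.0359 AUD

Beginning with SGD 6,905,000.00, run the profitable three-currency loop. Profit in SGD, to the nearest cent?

Profitable loop is SGD → AUD → CHF → SGD:
SGD 6,905,000.00 × 1.0359 = AUD 7,152,889.50
AUD 7,152,889.50 ÷ 1.4568 = CHF 4,910,001.03
CHF 4,910,001.03 × 1.4540 = SGD 7,139,141.50
Profit = SGD 7,139,141.50 − SGD 6,905,000.00

Profit: SGD 234,141.50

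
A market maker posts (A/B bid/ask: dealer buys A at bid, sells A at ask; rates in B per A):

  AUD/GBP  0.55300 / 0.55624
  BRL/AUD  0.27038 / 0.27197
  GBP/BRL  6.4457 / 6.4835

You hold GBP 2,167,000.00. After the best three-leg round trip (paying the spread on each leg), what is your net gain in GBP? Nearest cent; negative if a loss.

Best loop GBP → AUD → BRL → GBP:
GBP 2,167,000.00 ÷ 0.55624 (buy AUD at ask) = AUD 3,895,800.37
AUD 3,895,800.37 ÷ 0.27197 (buy BRL at ask) = BRL 14,324,375.39
BRL 14,324,375.39 ÷ 6.4835 (buy GBP at ask) = GBP 2,209,358.43

Net profit: GBP 42,358.43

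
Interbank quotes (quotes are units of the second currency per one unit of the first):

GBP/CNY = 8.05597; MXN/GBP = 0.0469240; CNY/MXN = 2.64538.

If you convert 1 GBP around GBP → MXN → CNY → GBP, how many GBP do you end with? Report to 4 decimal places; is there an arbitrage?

1.0000 (no arbitrage)

Around GBP → MXN → CNY → GBP: 1 ÷ 0.0469240 ÷ 2.64538 ÷ 8.05597 = 0.999998
Product ≈ 1 (deviation 0.000%, within rounding noise).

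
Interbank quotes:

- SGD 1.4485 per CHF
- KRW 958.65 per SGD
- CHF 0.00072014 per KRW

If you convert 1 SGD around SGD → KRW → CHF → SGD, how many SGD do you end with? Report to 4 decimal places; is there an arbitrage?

1.0000 (no arbitrage)

Around SGD → KRW → CHF → SGD: 1 × 958.65 × 0.00072014 × 1.4485 = 0.999990
Product ≈ 1 (deviation 0.001%, within rounding noise).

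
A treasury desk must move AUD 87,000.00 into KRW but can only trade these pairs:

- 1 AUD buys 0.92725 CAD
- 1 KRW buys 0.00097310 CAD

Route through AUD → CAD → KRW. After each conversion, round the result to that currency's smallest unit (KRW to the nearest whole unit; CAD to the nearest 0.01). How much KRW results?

KRW 82,900,781

AUD 87,000.00 × 0.92725 = CAD 80,670.75
CAD 80,670.75 ÷ 0.00097310 = KRW 82,900,781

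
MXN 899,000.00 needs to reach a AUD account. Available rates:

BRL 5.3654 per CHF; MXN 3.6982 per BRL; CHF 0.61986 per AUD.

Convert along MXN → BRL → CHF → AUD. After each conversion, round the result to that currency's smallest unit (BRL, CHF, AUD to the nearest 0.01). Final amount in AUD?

MXN 899,000.00 ÷ 3.6982 = BRL 243,091.23
BRL 243,091.23 ÷ 5.3654 = CHF 45,307.20
CHF 45,307.20 ÷ 0.61986 = AUD 73,092.63

AUD 73,092.63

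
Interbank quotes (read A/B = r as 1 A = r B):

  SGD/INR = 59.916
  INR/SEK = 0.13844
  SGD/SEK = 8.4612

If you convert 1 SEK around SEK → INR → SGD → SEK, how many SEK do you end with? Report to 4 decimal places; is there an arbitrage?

1.0201 (arbitrage exists)

Around SEK → INR → SGD → SEK: 1 ÷ 0.13844 ÷ 59.916 × 8.4612 = 1.020064
Product > 1; profitable direction is SEK → INR → SGD → SEK.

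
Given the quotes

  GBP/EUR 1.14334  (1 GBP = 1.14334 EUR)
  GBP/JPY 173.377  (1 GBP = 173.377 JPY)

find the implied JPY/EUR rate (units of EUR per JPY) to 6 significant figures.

JPY/EUR = 0.00659453

1 JPY ÷ 173.377 = 0.00576778 GBP
0.00576778 GBP × 1.14334 = 0.00659453 EUR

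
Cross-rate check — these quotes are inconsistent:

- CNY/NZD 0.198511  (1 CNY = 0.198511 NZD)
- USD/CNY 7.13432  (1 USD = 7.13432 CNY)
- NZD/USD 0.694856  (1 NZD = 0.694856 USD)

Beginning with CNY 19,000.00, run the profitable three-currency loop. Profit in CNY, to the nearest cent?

Profitable loop is CNY → USD → NZD → CNY:
CNY 19,000.00 ÷ 7.13432 = USD 2,663.18
USD 2,663.18 ÷ 0.694856 = NZD 3,832.71
NZD 3,832.71 ÷ 0.198511 = CNY 19,307.30
Profit = CNY 19,307.30 − CNY 19,000.00

Profit: CNY 307.30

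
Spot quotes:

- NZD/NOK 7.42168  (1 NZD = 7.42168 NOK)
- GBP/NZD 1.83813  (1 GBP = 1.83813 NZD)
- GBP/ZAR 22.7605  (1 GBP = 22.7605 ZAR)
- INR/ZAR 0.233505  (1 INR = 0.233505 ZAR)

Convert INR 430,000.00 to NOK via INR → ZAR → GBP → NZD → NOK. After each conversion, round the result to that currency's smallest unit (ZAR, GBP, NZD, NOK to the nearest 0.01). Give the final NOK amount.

INR 430,000.00 × 0.233505 = ZAR 100,407.15
ZAR 100,407.15 ÷ 22.7605 = GBP 4,411.47
GBP 4,411.47 × 1.83813 = NZD 8,108.86
NZD 8,108.86 × 7.42168 = NOK 60,181.36

NOK 60,181.36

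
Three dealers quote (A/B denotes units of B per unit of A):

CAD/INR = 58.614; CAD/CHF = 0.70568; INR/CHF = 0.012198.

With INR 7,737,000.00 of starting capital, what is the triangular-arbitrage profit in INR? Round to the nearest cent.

Profit: INR 101,893.73

Profitable loop is INR → CHF → CAD → INR:
INR 7,737,000.00 × 0.012198 = CHF 94,375.93
CHF 94,375.93 ÷ 0.70568 = CAD 133,737.57
CAD 133,737.57 × 58.614 = INR 7,838,893.73
Profit = INR 7,838,893.73 − INR 7,737,000.00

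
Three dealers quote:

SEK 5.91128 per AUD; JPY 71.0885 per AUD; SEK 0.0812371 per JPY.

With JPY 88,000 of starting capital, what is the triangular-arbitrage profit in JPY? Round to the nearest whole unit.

Profit: JPY 2,076

Profitable loop is JPY → AUD → SEK → JPY:
JPY 88,000 ÷ 71.0885 = AUD 1,237.89
AUD 1,237.89 × 5.91128 = SEK 7,317.54
SEK 7,317.54 ÷ 0.0812371 = JPY 90,076
Profit = JPY 90,076 − JPY 88,000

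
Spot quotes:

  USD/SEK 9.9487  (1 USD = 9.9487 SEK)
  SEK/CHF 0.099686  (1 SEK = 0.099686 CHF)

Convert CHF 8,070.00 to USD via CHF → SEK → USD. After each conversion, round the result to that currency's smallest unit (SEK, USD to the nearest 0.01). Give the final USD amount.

CHF 8,070.00 ÷ 0.099686 = SEK 80,954.20
SEK 80,954.20 ÷ 9.9487 = USD 8,137.16

USD 8,137.16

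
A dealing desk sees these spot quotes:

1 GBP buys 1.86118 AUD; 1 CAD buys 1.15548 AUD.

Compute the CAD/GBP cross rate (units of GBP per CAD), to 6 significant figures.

1 CAD × 1.15548 = 1.15548 AUD
1.15548 AUD ÷ 1.86118 = 0.620832 GBP

CAD/GBP = 0.620832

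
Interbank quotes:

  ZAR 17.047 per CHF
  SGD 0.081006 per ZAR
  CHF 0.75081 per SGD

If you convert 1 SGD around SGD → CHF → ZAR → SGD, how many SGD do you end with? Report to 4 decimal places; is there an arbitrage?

1.0368 (arbitrage exists)

Around SGD → CHF → ZAR → SGD: 1 × 0.75081 × 17.047 × 0.081006 = 1.036800
Product > 1; profitable direction is SGD → CHF → ZAR → SGD.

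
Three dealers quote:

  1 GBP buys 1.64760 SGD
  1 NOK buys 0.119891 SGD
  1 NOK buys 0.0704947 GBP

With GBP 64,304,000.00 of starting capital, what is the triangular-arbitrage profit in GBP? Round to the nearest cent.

Profitable loop is GBP → NOK → SGD → GBP:
GBP 64,304,000.00 ÷ 0.0704947 = NOK 912,182,050.57
NOK 912,182,050.57 × 0.119891 = SGD 109,362,418.22
SGD 109,362,418.22 ÷ 1.64760 = GBP 66,376,801.54
Profit = GBP 66,376,801.54 − GBP 64,304,000.00

Profit: GBP 2,072,801.54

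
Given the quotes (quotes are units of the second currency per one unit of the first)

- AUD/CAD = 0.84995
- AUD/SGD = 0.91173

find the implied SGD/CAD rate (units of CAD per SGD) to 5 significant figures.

1 SGD ÷ 0.91173 = 1.09682 AUD
1.09682 AUD × 0.84995 = 0.932239 CAD

SGD/CAD = 0.93224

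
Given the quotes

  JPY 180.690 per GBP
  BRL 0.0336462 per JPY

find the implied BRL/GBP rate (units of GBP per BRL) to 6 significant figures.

1 BRL ÷ 0.0336462 = 29.721 JPY
29.721 JPY ÷ 180.690 = 0.164486 GBP

BRL/GBP = 0.164486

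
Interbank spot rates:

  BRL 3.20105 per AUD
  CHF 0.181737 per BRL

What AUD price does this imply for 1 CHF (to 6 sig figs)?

1 CHF ÷ 0.181737 = 5.50246 BRL
5.50246 BRL ÷ 3.20105 = 1.71895 AUD

CHF/AUD = 1.71895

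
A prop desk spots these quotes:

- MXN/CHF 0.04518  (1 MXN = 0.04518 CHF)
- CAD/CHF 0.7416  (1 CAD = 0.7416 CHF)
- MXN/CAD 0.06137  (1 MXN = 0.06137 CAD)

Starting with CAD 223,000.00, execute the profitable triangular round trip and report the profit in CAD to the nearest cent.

Profitable loop is CAD → CHF → MXN → CAD:
CAD 223,000.00 × 0.7416 = CHF 165,376.80
CHF 165,376.80 ÷ 0.04518 = MXN 3,660,398.41
MXN 3,660,398.41 × 0.06137 = CAD 224,638.65
Profit = CAD 224,638.65 − CAD 223,000.00

Profit: CAD 1,638.65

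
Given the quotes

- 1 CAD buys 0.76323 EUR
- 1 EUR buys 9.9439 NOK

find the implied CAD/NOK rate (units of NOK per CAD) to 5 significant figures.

CAD/NOK = 7.5895

1 CAD × 0.76323 = 0.76323 EUR
0.76323 EUR × 9.9439 = 7.58948 NOK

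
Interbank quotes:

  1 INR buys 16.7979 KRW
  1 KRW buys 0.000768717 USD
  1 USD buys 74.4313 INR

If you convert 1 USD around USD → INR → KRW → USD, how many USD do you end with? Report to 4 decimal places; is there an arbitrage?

Around USD → INR → KRW → USD: 1 × 74.4313 × 16.7979 × 0.000768717 = 0.961119
Product < 1; profitable direction is USD → KRW → INR → USD.

0.9611 (arbitrage exists)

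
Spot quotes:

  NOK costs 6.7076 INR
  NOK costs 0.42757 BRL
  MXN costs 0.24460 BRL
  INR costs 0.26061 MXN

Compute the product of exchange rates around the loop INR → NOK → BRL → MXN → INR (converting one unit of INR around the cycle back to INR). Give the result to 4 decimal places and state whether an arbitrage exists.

1.0000 (no arbitrage)

Around INR → NOK → BRL → MXN → INR: 1 ÷ 6.7076 × 0.42757 ÷ 0.24460 ÷ 0.26061 = 0.999983
Product ≈ 1 (deviation 0.002%, within rounding noise).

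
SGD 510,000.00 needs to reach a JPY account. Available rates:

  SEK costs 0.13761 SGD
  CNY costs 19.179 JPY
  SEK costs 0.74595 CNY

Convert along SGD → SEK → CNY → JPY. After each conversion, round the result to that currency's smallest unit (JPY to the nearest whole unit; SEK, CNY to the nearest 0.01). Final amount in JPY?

JPY 53,021,970

SGD 510,000.00 ÷ 0.13761 = SEK 3,706,126.01
SEK 3,706,126.01 × 0.74595 = CNY 2,764,584.70
CNY 2,764,584.70 × 19.179 = JPY 53,021,970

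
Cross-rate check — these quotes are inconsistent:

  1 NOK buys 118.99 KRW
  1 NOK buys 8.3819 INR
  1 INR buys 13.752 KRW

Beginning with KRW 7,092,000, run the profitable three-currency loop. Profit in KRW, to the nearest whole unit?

Profit: KRW 229,008

Profitable loop is KRW → INR → NOK → KRW:
KRW 7,092,000 ÷ 13.752 = INR 515,706.81
INR 515,706.81 ÷ 8.3819 = NOK 61,526.24
NOK 61,526.24 × 118.99 = KRW 7,321,008
Profit = KRW 7,321,008 − KRW 7,092,000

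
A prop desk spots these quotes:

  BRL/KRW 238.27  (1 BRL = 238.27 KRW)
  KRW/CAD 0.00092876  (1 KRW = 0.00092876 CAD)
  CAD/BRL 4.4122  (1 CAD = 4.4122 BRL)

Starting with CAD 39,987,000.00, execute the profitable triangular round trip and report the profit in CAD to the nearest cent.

Profit: CAD 966,475.58

Profitable loop is CAD → KRW → BRL → CAD:
CAD 39,987,000.00 ÷ 0.00092876 = KRW 43,054,179,767
KRW 43,054,179,767 ÷ 238.27 = BRL 180,694,924.94
BRL 180,694,924.94 ÷ 4.4122 = CAD 40,953,475.58
Profit = CAD 40,953,475.58 − CAD 39,987,000.00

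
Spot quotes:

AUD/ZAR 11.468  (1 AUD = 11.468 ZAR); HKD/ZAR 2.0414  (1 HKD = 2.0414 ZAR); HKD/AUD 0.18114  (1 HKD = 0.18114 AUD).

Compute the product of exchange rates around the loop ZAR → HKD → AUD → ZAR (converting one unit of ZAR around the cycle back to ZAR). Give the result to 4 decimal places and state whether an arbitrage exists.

Around ZAR → HKD → AUD → ZAR: 1 ÷ 2.0414 × 0.18114 × 11.468 = 1.017593
Product > 1; profitable direction is ZAR → HKD → AUD → ZAR.

1.0176 (arbitrage exists)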